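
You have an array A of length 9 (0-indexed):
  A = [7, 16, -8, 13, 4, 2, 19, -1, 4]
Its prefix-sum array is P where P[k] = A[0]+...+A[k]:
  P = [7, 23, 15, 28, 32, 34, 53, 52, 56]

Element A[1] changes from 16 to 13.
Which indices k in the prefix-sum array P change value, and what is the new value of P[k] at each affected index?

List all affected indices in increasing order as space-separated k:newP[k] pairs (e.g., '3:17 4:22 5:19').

Answer: 1:20 2:12 3:25 4:29 5:31 6:50 7:49 8:53

Derivation:
P[k] = A[0] + ... + A[k]
P[k] includes A[1] iff k >= 1
Affected indices: 1, 2, ..., 8; delta = -3
  P[1]: 23 + -3 = 20
  P[2]: 15 + -3 = 12
  P[3]: 28 + -3 = 25
  P[4]: 32 + -3 = 29
  P[5]: 34 + -3 = 31
  P[6]: 53 + -3 = 50
  P[7]: 52 + -3 = 49
  P[8]: 56 + -3 = 53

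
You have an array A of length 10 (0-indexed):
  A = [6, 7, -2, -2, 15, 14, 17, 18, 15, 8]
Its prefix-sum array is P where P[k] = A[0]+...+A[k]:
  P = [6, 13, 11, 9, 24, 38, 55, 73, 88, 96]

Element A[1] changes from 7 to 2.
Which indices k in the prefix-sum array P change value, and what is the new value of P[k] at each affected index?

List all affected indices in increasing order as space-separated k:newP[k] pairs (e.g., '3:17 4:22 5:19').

Answer: 1:8 2:6 3:4 4:19 5:33 6:50 7:68 8:83 9:91

Derivation:
P[k] = A[0] + ... + A[k]
P[k] includes A[1] iff k >= 1
Affected indices: 1, 2, ..., 9; delta = -5
  P[1]: 13 + -5 = 8
  P[2]: 11 + -5 = 6
  P[3]: 9 + -5 = 4
  P[4]: 24 + -5 = 19
  P[5]: 38 + -5 = 33
  P[6]: 55 + -5 = 50
  P[7]: 73 + -5 = 68
  P[8]: 88 + -5 = 83
  P[9]: 96 + -5 = 91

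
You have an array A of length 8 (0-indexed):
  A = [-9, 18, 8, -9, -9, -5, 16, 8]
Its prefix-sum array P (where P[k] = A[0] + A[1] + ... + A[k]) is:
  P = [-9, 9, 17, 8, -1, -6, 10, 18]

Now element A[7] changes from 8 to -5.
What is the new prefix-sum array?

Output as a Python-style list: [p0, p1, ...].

Change: A[7] 8 -> -5, delta = -13
P[k] for k < 7: unchanged (A[7] not included)
P[k] for k >= 7: shift by delta = -13
  P[0] = -9 + 0 = -9
  P[1] = 9 + 0 = 9
  P[2] = 17 + 0 = 17
  P[3] = 8 + 0 = 8
  P[4] = -1 + 0 = -1
  P[5] = -6 + 0 = -6
  P[6] = 10 + 0 = 10
  P[7] = 18 + -13 = 5

Answer: [-9, 9, 17, 8, -1, -6, 10, 5]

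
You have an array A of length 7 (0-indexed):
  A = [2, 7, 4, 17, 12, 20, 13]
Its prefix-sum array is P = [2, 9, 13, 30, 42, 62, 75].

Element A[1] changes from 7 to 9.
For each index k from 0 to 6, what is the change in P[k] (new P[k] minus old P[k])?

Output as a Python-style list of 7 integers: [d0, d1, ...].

Answer: [0, 2, 2, 2, 2, 2, 2]

Derivation:
Element change: A[1] 7 -> 9, delta = 2
For k < 1: P[k] unchanged, delta_P[k] = 0
For k >= 1: P[k] shifts by exactly 2
Delta array: [0, 2, 2, 2, 2, 2, 2]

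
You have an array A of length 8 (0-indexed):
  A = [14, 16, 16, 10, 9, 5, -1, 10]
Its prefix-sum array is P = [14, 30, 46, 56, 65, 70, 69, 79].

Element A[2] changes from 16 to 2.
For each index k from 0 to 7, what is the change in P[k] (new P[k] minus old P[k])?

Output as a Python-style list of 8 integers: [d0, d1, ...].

Element change: A[2] 16 -> 2, delta = -14
For k < 2: P[k] unchanged, delta_P[k] = 0
For k >= 2: P[k] shifts by exactly -14
Delta array: [0, 0, -14, -14, -14, -14, -14, -14]

Answer: [0, 0, -14, -14, -14, -14, -14, -14]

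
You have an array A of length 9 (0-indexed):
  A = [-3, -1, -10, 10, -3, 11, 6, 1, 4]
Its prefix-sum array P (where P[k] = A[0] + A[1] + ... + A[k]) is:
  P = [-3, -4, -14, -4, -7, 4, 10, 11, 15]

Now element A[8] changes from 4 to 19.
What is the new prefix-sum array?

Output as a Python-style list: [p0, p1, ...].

Change: A[8] 4 -> 19, delta = 15
P[k] for k < 8: unchanged (A[8] not included)
P[k] for k >= 8: shift by delta = 15
  P[0] = -3 + 0 = -3
  P[1] = -4 + 0 = -4
  P[2] = -14 + 0 = -14
  P[3] = -4 + 0 = -4
  P[4] = -7 + 0 = -7
  P[5] = 4 + 0 = 4
  P[6] = 10 + 0 = 10
  P[7] = 11 + 0 = 11
  P[8] = 15 + 15 = 30

Answer: [-3, -4, -14, -4, -7, 4, 10, 11, 30]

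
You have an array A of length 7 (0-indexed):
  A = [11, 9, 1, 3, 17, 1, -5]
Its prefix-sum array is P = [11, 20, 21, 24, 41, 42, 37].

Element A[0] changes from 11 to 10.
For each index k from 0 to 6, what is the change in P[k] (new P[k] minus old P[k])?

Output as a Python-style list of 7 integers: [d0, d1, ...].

Answer: [-1, -1, -1, -1, -1, -1, -1]

Derivation:
Element change: A[0] 11 -> 10, delta = -1
For k < 0: P[k] unchanged, delta_P[k] = 0
For k >= 0: P[k] shifts by exactly -1
Delta array: [-1, -1, -1, -1, -1, -1, -1]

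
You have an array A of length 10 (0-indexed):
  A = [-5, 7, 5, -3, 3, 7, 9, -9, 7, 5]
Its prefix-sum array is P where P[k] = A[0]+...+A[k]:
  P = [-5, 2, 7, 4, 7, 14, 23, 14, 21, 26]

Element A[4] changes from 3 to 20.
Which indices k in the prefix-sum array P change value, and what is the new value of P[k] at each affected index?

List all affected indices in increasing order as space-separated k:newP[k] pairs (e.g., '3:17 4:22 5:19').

Answer: 4:24 5:31 6:40 7:31 8:38 9:43

Derivation:
P[k] = A[0] + ... + A[k]
P[k] includes A[4] iff k >= 4
Affected indices: 4, 5, ..., 9; delta = 17
  P[4]: 7 + 17 = 24
  P[5]: 14 + 17 = 31
  P[6]: 23 + 17 = 40
  P[7]: 14 + 17 = 31
  P[8]: 21 + 17 = 38
  P[9]: 26 + 17 = 43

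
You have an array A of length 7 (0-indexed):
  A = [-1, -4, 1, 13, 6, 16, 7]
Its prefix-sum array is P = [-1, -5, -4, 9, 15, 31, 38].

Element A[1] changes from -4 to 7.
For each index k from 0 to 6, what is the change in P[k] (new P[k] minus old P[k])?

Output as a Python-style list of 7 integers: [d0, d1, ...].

Answer: [0, 11, 11, 11, 11, 11, 11]

Derivation:
Element change: A[1] -4 -> 7, delta = 11
For k < 1: P[k] unchanged, delta_P[k] = 0
For k >= 1: P[k] shifts by exactly 11
Delta array: [0, 11, 11, 11, 11, 11, 11]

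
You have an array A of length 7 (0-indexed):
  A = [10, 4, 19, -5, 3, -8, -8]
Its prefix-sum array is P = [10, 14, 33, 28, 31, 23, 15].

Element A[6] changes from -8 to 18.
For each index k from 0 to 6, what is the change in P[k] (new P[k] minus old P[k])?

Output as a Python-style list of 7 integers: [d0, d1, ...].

Element change: A[6] -8 -> 18, delta = 26
For k < 6: P[k] unchanged, delta_P[k] = 0
For k >= 6: P[k] shifts by exactly 26
Delta array: [0, 0, 0, 0, 0, 0, 26]

Answer: [0, 0, 0, 0, 0, 0, 26]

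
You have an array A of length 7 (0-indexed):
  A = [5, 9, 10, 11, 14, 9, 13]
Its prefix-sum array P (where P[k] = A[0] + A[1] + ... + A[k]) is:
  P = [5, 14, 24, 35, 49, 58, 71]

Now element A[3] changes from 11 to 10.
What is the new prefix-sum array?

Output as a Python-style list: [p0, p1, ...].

Change: A[3] 11 -> 10, delta = -1
P[k] for k < 3: unchanged (A[3] not included)
P[k] for k >= 3: shift by delta = -1
  P[0] = 5 + 0 = 5
  P[1] = 14 + 0 = 14
  P[2] = 24 + 0 = 24
  P[3] = 35 + -1 = 34
  P[4] = 49 + -1 = 48
  P[5] = 58 + -1 = 57
  P[6] = 71 + -1 = 70

Answer: [5, 14, 24, 34, 48, 57, 70]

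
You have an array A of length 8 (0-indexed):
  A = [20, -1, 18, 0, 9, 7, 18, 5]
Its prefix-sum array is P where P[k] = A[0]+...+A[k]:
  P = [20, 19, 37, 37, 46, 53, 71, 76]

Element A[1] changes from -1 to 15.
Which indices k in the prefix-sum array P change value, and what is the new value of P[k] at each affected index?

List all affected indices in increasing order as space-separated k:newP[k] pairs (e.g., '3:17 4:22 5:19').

P[k] = A[0] + ... + A[k]
P[k] includes A[1] iff k >= 1
Affected indices: 1, 2, ..., 7; delta = 16
  P[1]: 19 + 16 = 35
  P[2]: 37 + 16 = 53
  P[3]: 37 + 16 = 53
  P[4]: 46 + 16 = 62
  P[5]: 53 + 16 = 69
  P[6]: 71 + 16 = 87
  P[7]: 76 + 16 = 92

Answer: 1:35 2:53 3:53 4:62 5:69 6:87 7:92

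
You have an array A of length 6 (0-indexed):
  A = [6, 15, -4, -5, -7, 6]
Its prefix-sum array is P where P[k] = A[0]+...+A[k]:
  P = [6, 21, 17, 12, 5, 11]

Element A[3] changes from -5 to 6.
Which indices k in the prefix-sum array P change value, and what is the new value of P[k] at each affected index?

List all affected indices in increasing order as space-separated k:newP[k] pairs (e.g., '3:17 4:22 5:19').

Answer: 3:23 4:16 5:22

Derivation:
P[k] = A[0] + ... + A[k]
P[k] includes A[3] iff k >= 3
Affected indices: 3, 4, ..., 5; delta = 11
  P[3]: 12 + 11 = 23
  P[4]: 5 + 11 = 16
  P[5]: 11 + 11 = 22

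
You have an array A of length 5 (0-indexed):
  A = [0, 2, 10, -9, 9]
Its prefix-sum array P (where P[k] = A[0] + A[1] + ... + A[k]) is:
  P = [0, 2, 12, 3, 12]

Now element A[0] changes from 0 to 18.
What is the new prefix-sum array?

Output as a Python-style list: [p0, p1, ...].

Answer: [18, 20, 30, 21, 30]

Derivation:
Change: A[0] 0 -> 18, delta = 18
P[k] for k < 0: unchanged (A[0] not included)
P[k] for k >= 0: shift by delta = 18
  P[0] = 0 + 18 = 18
  P[1] = 2 + 18 = 20
  P[2] = 12 + 18 = 30
  P[3] = 3 + 18 = 21
  P[4] = 12 + 18 = 30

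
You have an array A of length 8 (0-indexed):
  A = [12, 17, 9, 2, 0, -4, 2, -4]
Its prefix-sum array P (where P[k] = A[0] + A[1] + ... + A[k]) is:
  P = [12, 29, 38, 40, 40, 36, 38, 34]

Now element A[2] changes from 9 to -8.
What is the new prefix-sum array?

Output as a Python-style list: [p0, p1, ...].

Change: A[2] 9 -> -8, delta = -17
P[k] for k < 2: unchanged (A[2] not included)
P[k] for k >= 2: shift by delta = -17
  P[0] = 12 + 0 = 12
  P[1] = 29 + 0 = 29
  P[2] = 38 + -17 = 21
  P[3] = 40 + -17 = 23
  P[4] = 40 + -17 = 23
  P[5] = 36 + -17 = 19
  P[6] = 38 + -17 = 21
  P[7] = 34 + -17 = 17

Answer: [12, 29, 21, 23, 23, 19, 21, 17]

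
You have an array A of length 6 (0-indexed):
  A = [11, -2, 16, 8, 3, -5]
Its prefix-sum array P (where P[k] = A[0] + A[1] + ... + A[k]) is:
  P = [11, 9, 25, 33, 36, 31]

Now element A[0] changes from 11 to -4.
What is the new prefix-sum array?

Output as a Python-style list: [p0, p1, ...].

Change: A[0] 11 -> -4, delta = -15
P[k] for k < 0: unchanged (A[0] not included)
P[k] for k >= 0: shift by delta = -15
  P[0] = 11 + -15 = -4
  P[1] = 9 + -15 = -6
  P[2] = 25 + -15 = 10
  P[3] = 33 + -15 = 18
  P[4] = 36 + -15 = 21
  P[5] = 31 + -15 = 16

Answer: [-4, -6, 10, 18, 21, 16]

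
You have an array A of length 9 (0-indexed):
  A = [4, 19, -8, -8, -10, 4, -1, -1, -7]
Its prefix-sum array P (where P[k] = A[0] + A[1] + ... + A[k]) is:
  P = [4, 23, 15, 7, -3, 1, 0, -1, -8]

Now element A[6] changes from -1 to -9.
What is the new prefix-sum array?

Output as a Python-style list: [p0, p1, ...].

Change: A[6] -1 -> -9, delta = -8
P[k] for k < 6: unchanged (A[6] not included)
P[k] for k >= 6: shift by delta = -8
  P[0] = 4 + 0 = 4
  P[1] = 23 + 0 = 23
  P[2] = 15 + 0 = 15
  P[3] = 7 + 0 = 7
  P[4] = -3 + 0 = -3
  P[5] = 1 + 0 = 1
  P[6] = 0 + -8 = -8
  P[7] = -1 + -8 = -9
  P[8] = -8 + -8 = -16

Answer: [4, 23, 15, 7, -3, 1, -8, -9, -16]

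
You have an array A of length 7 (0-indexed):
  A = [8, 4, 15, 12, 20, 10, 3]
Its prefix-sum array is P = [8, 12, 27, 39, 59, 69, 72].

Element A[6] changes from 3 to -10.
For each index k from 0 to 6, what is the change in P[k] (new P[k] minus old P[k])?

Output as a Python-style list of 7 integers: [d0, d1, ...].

Answer: [0, 0, 0, 0, 0, 0, -13]

Derivation:
Element change: A[6] 3 -> -10, delta = -13
For k < 6: P[k] unchanged, delta_P[k] = 0
For k >= 6: P[k] shifts by exactly -13
Delta array: [0, 0, 0, 0, 0, 0, -13]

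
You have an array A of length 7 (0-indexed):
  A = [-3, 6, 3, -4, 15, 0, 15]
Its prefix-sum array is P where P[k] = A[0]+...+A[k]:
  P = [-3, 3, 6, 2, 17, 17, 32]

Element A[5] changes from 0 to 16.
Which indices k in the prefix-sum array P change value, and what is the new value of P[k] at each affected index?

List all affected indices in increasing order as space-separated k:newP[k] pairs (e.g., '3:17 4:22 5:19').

Answer: 5:33 6:48

Derivation:
P[k] = A[0] + ... + A[k]
P[k] includes A[5] iff k >= 5
Affected indices: 5, 6, ..., 6; delta = 16
  P[5]: 17 + 16 = 33
  P[6]: 32 + 16 = 48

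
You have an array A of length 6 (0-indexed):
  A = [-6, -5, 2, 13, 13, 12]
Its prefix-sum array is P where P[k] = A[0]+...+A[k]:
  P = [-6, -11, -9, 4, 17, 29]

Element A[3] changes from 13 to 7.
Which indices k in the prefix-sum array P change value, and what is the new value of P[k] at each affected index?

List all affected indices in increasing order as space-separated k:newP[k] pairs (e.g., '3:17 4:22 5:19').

Answer: 3:-2 4:11 5:23

Derivation:
P[k] = A[0] + ... + A[k]
P[k] includes A[3] iff k >= 3
Affected indices: 3, 4, ..., 5; delta = -6
  P[3]: 4 + -6 = -2
  P[4]: 17 + -6 = 11
  P[5]: 29 + -6 = 23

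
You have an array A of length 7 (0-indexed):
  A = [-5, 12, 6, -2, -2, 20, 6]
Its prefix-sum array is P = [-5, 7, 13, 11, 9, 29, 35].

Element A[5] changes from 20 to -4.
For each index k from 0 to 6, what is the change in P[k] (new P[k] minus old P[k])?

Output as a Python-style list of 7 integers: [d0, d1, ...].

Answer: [0, 0, 0, 0, 0, -24, -24]

Derivation:
Element change: A[5] 20 -> -4, delta = -24
For k < 5: P[k] unchanged, delta_P[k] = 0
For k >= 5: P[k] shifts by exactly -24
Delta array: [0, 0, 0, 0, 0, -24, -24]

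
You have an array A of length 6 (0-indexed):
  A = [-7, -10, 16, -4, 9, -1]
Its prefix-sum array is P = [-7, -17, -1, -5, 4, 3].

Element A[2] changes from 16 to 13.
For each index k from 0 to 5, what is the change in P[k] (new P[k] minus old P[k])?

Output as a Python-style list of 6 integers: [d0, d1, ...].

Element change: A[2] 16 -> 13, delta = -3
For k < 2: P[k] unchanged, delta_P[k] = 0
For k >= 2: P[k] shifts by exactly -3
Delta array: [0, 0, -3, -3, -3, -3]

Answer: [0, 0, -3, -3, -3, -3]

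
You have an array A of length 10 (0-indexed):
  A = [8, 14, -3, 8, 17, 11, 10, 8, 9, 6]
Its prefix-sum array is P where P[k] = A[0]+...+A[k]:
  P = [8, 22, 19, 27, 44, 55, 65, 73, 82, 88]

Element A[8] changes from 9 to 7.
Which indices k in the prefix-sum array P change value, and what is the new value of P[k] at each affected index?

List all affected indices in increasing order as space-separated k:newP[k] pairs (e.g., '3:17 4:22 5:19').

Answer: 8:80 9:86

Derivation:
P[k] = A[0] + ... + A[k]
P[k] includes A[8] iff k >= 8
Affected indices: 8, 9, ..., 9; delta = -2
  P[8]: 82 + -2 = 80
  P[9]: 88 + -2 = 86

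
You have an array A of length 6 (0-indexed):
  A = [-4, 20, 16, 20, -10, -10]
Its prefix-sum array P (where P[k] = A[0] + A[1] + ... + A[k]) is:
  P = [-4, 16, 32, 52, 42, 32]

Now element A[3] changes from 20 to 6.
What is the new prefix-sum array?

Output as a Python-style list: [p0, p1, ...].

Answer: [-4, 16, 32, 38, 28, 18]

Derivation:
Change: A[3] 20 -> 6, delta = -14
P[k] for k < 3: unchanged (A[3] not included)
P[k] for k >= 3: shift by delta = -14
  P[0] = -4 + 0 = -4
  P[1] = 16 + 0 = 16
  P[2] = 32 + 0 = 32
  P[3] = 52 + -14 = 38
  P[4] = 42 + -14 = 28
  P[5] = 32 + -14 = 18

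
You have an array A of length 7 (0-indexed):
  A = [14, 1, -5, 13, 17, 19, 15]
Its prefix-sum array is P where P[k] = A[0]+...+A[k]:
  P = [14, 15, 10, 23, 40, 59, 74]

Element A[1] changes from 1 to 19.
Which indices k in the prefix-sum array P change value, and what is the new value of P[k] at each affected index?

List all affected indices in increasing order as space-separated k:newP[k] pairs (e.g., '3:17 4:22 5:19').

P[k] = A[0] + ... + A[k]
P[k] includes A[1] iff k >= 1
Affected indices: 1, 2, ..., 6; delta = 18
  P[1]: 15 + 18 = 33
  P[2]: 10 + 18 = 28
  P[3]: 23 + 18 = 41
  P[4]: 40 + 18 = 58
  P[5]: 59 + 18 = 77
  P[6]: 74 + 18 = 92

Answer: 1:33 2:28 3:41 4:58 5:77 6:92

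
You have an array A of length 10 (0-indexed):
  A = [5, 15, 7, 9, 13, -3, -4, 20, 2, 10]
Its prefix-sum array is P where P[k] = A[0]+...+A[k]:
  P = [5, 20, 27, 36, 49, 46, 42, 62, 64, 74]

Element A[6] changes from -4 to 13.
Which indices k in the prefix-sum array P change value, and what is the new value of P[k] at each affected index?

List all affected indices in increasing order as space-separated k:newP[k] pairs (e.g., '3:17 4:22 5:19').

P[k] = A[0] + ... + A[k]
P[k] includes A[6] iff k >= 6
Affected indices: 6, 7, ..., 9; delta = 17
  P[6]: 42 + 17 = 59
  P[7]: 62 + 17 = 79
  P[8]: 64 + 17 = 81
  P[9]: 74 + 17 = 91

Answer: 6:59 7:79 8:81 9:91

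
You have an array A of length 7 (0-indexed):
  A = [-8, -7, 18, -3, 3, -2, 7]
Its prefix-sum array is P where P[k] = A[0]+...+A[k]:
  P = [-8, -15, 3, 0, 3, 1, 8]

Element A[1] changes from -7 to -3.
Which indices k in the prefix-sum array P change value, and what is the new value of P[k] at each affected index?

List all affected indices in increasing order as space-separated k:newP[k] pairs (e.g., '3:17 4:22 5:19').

Answer: 1:-11 2:7 3:4 4:7 5:5 6:12

Derivation:
P[k] = A[0] + ... + A[k]
P[k] includes A[1] iff k >= 1
Affected indices: 1, 2, ..., 6; delta = 4
  P[1]: -15 + 4 = -11
  P[2]: 3 + 4 = 7
  P[3]: 0 + 4 = 4
  P[4]: 3 + 4 = 7
  P[5]: 1 + 4 = 5
  P[6]: 8 + 4 = 12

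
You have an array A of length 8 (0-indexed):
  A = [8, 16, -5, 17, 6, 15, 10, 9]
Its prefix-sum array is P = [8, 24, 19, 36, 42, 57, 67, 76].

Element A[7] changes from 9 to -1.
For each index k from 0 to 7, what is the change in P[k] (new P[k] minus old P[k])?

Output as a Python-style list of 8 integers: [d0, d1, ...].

Answer: [0, 0, 0, 0, 0, 0, 0, -10]

Derivation:
Element change: A[7] 9 -> -1, delta = -10
For k < 7: P[k] unchanged, delta_P[k] = 0
For k >= 7: P[k] shifts by exactly -10
Delta array: [0, 0, 0, 0, 0, 0, 0, -10]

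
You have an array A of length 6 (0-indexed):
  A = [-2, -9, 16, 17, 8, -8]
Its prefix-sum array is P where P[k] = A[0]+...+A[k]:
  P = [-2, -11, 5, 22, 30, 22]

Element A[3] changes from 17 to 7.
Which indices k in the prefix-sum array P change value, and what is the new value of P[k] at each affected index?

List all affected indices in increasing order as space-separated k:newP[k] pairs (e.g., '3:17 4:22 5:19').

Answer: 3:12 4:20 5:12

Derivation:
P[k] = A[0] + ... + A[k]
P[k] includes A[3] iff k >= 3
Affected indices: 3, 4, ..., 5; delta = -10
  P[3]: 22 + -10 = 12
  P[4]: 30 + -10 = 20
  P[5]: 22 + -10 = 12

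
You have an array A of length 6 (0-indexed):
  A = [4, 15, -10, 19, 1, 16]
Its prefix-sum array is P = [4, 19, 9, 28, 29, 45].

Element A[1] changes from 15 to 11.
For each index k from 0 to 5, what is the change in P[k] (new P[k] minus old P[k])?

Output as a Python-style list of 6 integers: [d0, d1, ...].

Element change: A[1] 15 -> 11, delta = -4
For k < 1: P[k] unchanged, delta_P[k] = 0
For k >= 1: P[k] shifts by exactly -4
Delta array: [0, -4, -4, -4, -4, -4]

Answer: [0, -4, -4, -4, -4, -4]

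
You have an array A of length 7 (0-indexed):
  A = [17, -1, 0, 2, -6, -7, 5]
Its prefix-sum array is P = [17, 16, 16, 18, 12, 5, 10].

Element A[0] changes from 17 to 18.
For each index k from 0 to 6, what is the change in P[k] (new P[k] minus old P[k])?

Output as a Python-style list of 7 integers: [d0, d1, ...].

Answer: [1, 1, 1, 1, 1, 1, 1]

Derivation:
Element change: A[0] 17 -> 18, delta = 1
For k < 0: P[k] unchanged, delta_P[k] = 0
For k >= 0: P[k] shifts by exactly 1
Delta array: [1, 1, 1, 1, 1, 1, 1]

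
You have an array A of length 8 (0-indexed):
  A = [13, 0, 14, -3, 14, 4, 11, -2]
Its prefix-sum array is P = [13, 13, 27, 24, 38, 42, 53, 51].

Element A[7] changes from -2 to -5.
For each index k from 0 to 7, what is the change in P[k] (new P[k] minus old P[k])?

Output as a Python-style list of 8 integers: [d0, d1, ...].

Answer: [0, 0, 0, 0, 0, 0, 0, -3]

Derivation:
Element change: A[7] -2 -> -5, delta = -3
For k < 7: P[k] unchanged, delta_P[k] = 0
For k >= 7: P[k] shifts by exactly -3
Delta array: [0, 0, 0, 0, 0, 0, 0, -3]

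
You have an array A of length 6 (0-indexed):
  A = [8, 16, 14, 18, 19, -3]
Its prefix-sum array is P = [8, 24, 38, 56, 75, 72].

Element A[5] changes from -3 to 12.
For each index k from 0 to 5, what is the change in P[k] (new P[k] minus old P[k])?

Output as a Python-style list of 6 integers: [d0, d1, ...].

Answer: [0, 0, 0, 0, 0, 15]

Derivation:
Element change: A[5] -3 -> 12, delta = 15
For k < 5: P[k] unchanged, delta_P[k] = 0
For k >= 5: P[k] shifts by exactly 15
Delta array: [0, 0, 0, 0, 0, 15]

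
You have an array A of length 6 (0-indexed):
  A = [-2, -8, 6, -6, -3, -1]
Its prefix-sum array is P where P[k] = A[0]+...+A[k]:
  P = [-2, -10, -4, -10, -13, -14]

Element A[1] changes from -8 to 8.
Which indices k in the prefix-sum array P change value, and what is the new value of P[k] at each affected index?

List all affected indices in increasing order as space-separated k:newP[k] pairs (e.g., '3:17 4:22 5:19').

P[k] = A[0] + ... + A[k]
P[k] includes A[1] iff k >= 1
Affected indices: 1, 2, ..., 5; delta = 16
  P[1]: -10 + 16 = 6
  P[2]: -4 + 16 = 12
  P[3]: -10 + 16 = 6
  P[4]: -13 + 16 = 3
  P[5]: -14 + 16 = 2

Answer: 1:6 2:12 3:6 4:3 5:2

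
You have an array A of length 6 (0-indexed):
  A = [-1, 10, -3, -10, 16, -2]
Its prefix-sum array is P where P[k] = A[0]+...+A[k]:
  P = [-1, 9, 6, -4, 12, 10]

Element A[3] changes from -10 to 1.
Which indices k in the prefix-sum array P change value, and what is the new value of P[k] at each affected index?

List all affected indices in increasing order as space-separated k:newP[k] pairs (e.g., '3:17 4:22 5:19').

Answer: 3:7 4:23 5:21

Derivation:
P[k] = A[0] + ... + A[k]
P[k] includes A[3] iff k >= 3
Affected indices: 3, 4, ..., 5; delta = 11
  P[3]: -4 + 11 = 7
  P[4]: 12 + 11 = 23
  P[5]: 10 + 11 = 21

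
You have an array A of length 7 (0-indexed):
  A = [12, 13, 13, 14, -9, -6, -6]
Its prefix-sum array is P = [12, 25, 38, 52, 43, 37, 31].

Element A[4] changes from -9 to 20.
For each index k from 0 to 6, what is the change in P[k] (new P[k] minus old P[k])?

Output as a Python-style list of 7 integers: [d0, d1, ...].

Element change: A[4] -9 -> 20, delta = 29
For k < 4: P[k] unchanged, delta_P[k] = 0
For k >= 4: P[k] shifts by exactly 29
Delta array: [0, 0, 0, 0, 29, 29, 29]

Answer: [0, 0, 0, 0, 29, 29, 29]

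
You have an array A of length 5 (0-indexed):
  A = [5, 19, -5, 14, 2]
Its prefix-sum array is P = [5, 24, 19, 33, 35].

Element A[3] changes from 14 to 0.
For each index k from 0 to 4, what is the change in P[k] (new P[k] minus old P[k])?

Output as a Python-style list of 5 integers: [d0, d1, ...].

Element change: A[3] 14 -> 0, delta = -14
For k < 3: P[k] unchanged, delta_P[k] = 0
For k >= 3: P[k] shifts by exactly -14
Delta array: [0, 0, 0, -14, -14]

Answer: [0, 0, 0, -14, -14]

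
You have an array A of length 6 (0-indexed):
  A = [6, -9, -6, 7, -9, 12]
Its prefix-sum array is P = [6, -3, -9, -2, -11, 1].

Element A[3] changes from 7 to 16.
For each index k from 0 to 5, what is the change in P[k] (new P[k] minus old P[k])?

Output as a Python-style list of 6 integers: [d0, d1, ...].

Answer: [0, 0, 0, 9, 9, 9]

Derivation:
Element change: A[3] 7 -> 16, delta = 9
For k < 3: P[k] unchanged, delta_P[k] = 0
For k >= 3: P[k] shifts by exactly 9
Delta array: [0, 0, 0, 9, 9, 9]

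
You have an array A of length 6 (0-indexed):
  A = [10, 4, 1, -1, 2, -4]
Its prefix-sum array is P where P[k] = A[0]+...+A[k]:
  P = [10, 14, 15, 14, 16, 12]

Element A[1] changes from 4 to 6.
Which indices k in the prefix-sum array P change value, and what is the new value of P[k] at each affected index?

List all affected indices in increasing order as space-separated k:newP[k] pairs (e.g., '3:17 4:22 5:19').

Answer: 1:16 2:17 3:16 4:18 5:14

Derivation:
P[k] = A[0] + ... + A[k]
P[k] includes A[1] iff k >= 1
Affected indices: 1, 2, ..., 5; delta = 2
  P[1]: 14 + 2 = 16
  P[2]: 15 + 2 = 17
  P[3]: 14 + 2 = 16
  P[4]: 16 + 2 = 18
  P[5]: 12 + 2 = 14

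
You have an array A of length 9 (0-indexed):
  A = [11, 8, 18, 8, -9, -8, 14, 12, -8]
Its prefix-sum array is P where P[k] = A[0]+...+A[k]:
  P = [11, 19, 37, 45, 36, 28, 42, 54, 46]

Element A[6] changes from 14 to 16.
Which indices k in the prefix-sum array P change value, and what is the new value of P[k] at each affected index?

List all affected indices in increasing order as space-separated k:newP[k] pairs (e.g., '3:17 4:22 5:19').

P[k] = A[0] + ... + A[k]
P[k] includes A[6] iff k >= 6
Affected indices: 6, 7, ..., 8; delta = 2
  P[6]: 42 + 2 = 44
  P[7]: 54 + 2 = 56
  P[8]: 46 + 2 = 48

Answer: 6:44 7:56 8:48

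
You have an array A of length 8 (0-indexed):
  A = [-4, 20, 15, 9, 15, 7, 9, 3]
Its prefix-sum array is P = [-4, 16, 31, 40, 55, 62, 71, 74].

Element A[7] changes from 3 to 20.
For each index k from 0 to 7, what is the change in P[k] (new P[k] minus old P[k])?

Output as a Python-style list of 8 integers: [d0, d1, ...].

Answer: [0, 0, 0, 0, 0, 0, 0, 17]

Derivation:
Element change: A[7] 3 -> 20, delta = 17
For k < 7: P[k] unchanged, delta_P[k] = 0
For k >= 7: P[k] shifts by exactly 17
Delta array: [0, 0, 0, 0, 0, 0, 0, 17]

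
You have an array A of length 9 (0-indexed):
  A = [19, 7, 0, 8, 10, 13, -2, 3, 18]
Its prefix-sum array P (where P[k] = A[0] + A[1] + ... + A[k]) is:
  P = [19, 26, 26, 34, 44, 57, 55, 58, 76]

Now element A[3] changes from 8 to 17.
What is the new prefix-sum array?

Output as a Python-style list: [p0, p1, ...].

Answer: [19, 26, 26, 43, 53, 66, 64, 67, 85]

Derivation:
Change: A[3] 8 -> 17, delta = 9
P[k] for k < 3: unchanged (A[3] not included)
P[k] for k >= 3: shift by delta = 9
  P[0] = 19 + 0 = 19
  P[1] = 26 + 0 = 26
  P[2] = 26 + 0 = 26
  P[3] = 34 + 9 = 43
  P[4] = 44 + 9 = 53
  P[5] = 57 + 9 = 66
  P[6] = 55 + 9 = 64
  P[7] = 58 + 9 = 67
  P[8] = 76 + 9 = 85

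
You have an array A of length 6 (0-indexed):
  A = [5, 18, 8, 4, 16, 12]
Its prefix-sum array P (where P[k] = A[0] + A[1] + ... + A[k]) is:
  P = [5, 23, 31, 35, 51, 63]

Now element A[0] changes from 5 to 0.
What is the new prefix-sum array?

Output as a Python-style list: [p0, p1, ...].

Change: A[0] 5 -> 0, delta = -5
P[k] for k < 0: unchanged (A[0] not included)
P[k] for k >= 0: shift by delta = -5
  P[0] = 5 + -5 = 0
  P[1] = 23 + -5 = 18
  P[2] = 31 + -5 = 26
  P[3] = 35 + -5 = 30
  P[4] = 51 + -5 = 46
  P[5] = 63 + -5 = 58

Answer: [0, 18, 26, 30, 46, 58]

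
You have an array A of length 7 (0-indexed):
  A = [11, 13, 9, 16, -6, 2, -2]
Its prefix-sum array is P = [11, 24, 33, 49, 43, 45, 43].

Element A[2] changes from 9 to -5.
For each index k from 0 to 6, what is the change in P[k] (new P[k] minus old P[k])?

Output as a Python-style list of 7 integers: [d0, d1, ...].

Element change: A[2] 9 -> -5, delta = -14
For k < 2: P[k] unchanged, delta_P[k] = 0
For k >= 2: P[k] shifts by exactly -14
Delta array: [0, 0, -14, -14, -14, -14, -14]

Answer: [0, 0, -14, -14, -14, -14, -14]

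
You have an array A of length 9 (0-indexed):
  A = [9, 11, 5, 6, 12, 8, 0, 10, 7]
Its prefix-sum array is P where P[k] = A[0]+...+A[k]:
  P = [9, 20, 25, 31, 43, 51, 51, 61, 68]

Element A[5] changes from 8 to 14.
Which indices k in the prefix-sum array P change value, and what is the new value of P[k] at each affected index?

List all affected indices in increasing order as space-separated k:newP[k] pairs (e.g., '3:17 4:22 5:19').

Answer: 5:57 6:57 7:67 8:74

Derivation:
P[k] = A[0] + ... + A[k]
P[k] includes A[5] iff k >= 5
Affected indices: 5, 6, ..., 8; delta = 6
  P[5]: 51 + 6 = 57
  P[6]: 51 + 6 = 57
  P[7]: 61 + 6 = 67
  P[8]: 68 + 6 = 74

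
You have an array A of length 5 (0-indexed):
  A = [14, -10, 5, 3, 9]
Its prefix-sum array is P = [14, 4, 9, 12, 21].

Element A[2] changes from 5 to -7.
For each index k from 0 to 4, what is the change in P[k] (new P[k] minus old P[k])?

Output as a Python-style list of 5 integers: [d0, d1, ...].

Answer: [0, 0, -12, -12, -12]

Derivation:
Element change: A[2] 5 -> -7, delta = -12
For k < 2: P[k] unchanged, delta_P[k] = 0
For k >= 2: P[k] shifts by exactly -12
Delta array: [0, 0, -12, -12, -12]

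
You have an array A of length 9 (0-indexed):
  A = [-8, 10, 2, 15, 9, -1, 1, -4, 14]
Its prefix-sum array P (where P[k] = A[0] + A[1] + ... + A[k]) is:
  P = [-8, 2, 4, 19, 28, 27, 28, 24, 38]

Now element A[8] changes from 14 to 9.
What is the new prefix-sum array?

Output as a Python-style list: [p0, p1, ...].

Answer: [-8, 2, 4, 19, 28, 27, 28, 24, 33]

Derivation:
Change: A[8] 14 -> 9, delta = -5
P[k] for k < 8: unchanged (A[8] not included)
P[k] for k >= 8: shift by delta = -5
  P[0] = -8 + 0 = -8
  P[1] = 2 + 0 = 2
  P[2] = 4 + 0 = 4
  P[3] = 19 + 0 = 19
  P[4] = 28 + 0 = 28
  P[5] = 27 + 0 = 27
  P[6] = 28 + 0 = 28
  P[7] = 24 + 0 = 24
  P[8] = 38 + -5 = 33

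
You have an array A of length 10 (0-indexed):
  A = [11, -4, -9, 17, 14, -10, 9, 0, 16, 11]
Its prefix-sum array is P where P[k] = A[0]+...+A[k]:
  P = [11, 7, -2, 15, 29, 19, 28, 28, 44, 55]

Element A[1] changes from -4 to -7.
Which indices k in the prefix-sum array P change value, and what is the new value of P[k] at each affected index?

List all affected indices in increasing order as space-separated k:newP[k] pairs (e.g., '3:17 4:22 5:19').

Answer: 1:4 2:-5 3:12 4:26 5:16 6:25 7:25 8:41 9:52

Derivation:
P[k] = A[0] + ... + A[k]
P[k] includes A[1] iff k >= 1
Affected indices: 1, 2, ..., 9; delta = -3
  P[1]: 7 + -3 = 4
  P[2]: -2 + -3 = -5
  P[3]: 15 + -3 = 12
  P[4]: 29 + -3 = 26
  P[5]: 19 + -3 = 16
  P[6]: 28 + -3 = 25
  P[7]: 28 + -3 = 25
  P[8]: 44 + -3 = 41
  P[9]: 55 + -3 = 52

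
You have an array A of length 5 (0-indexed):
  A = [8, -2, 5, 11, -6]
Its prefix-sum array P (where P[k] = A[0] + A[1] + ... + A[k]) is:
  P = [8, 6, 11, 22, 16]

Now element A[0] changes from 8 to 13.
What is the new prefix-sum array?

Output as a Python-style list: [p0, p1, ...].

Answer: [13, 11, 16, 27, 21]

Derivation:
Change: A[0] 8 -> 13, delta = 5
P[k] for k < 0: unchanged (A[0] not included)
P[k] for k >= 0: shift by delta = 5
  P[0] = 8 + 5 = 13
  P[1] = 6 + 5 = 11
  P[2] = 11 + 5 = 16
  P[3] = 22 + 5 = 27
  P[4] = 16 + 5 = 21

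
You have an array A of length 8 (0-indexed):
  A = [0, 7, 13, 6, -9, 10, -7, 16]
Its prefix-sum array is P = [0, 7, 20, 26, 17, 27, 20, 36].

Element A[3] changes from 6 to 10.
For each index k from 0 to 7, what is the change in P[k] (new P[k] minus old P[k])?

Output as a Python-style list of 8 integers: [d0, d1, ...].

Answer: [0, 0, 0, 4, 4, 4, 4, 4]

Derivation:
Element change: A[3] 6 -> 10, delta = 4
For k < 3: P[k] unchanged, delta_P[k] = 0
For k >= 3: P[k] shifts by exactly 4
Delta array: [0, 0, 0, 4, 4, 4, 4, 4]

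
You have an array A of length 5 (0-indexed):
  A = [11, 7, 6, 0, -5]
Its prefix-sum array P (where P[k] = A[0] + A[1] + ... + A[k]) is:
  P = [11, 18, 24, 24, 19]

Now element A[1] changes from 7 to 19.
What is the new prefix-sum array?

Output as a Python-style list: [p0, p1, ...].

Change: A[1] 7 -> 19, delta = 12
P[k] for k < 1: unchanged (A[1] not included)
P[k] for k >= 1: shift by delta = 12
  P[0] = 11 + 0 = 11
  P[1] = 18 + 12 = 30
  P[2] = 24 + 12 = 36
  P[3] = 24 + 12 = 36
  P[4] = 19 + 12 = 31

Answer: [11, 30, 36, 36, 31]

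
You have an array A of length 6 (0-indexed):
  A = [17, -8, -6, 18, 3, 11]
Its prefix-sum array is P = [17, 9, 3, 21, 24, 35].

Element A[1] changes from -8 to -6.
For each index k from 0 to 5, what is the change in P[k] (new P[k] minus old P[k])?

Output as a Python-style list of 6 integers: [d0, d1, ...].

Element change: A[1] -8 -> -6, delta = 2
For k < 1: P[k] unchanged, delta_P[k] = 0
For k >= 1: P[k] shifts by exactly 2
Delta array: [0, 2, 2, 2, 2, 2]

Answer: [0, 2, 2, 2, 2, 2]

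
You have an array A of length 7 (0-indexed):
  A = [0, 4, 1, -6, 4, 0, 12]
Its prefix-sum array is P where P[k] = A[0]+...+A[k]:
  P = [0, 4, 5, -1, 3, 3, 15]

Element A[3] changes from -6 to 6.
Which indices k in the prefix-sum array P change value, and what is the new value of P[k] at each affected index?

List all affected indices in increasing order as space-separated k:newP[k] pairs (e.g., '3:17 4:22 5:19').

P[k] = A[0] + ... + A[k]
P[k] includes A[3] iff k >= 3
Affected indices: 3, 4, ..., 6; delta = 12
  P[3]: -1 + 12 = 11
  P[4]: 3 + 12 = 15
  P[5]: 3 + 12 = 15
  P[6]: 15 + 12 = 27

Answer: 3:11 4:15 5:15 6:27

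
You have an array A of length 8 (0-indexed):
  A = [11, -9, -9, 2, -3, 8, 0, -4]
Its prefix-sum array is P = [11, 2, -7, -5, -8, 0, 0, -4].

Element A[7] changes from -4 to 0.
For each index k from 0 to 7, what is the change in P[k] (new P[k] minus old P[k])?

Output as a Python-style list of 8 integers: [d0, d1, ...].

Element change: A[7] -4 -> 0, delta = 4
For k < 7: P[k] unchanged, delta_P[k] = 0
For k >= 7: P[k] shifts by exactly 4
Delta array: [0, 0, 0, 0, 0, 0, 0, 4]

Answer: [0, 0, 0, 0, 0, 0, 0, 4]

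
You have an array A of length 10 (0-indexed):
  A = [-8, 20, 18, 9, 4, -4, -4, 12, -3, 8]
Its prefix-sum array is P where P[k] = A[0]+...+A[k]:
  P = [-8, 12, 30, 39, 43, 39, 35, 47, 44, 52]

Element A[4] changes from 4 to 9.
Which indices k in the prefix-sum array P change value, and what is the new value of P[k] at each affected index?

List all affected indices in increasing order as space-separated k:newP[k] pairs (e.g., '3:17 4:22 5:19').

P[k] = A[0] + ... + A[k]
P[k] includes A[4] iff k >= 4
Affected indices: 4, 5, ..., 9; delta = 5
  P[4]: 43 + 5 = 48
  P[5]: 39 + 5 = 44
  P[6]: 35 + 5 = 40
  P[7]: 47 + 5 = 52
  P[8]: 44 + 5 = 49
  P[9]: 52 + 5 = 57

Answer: 4:48 5:44 6:40 7:52 8:49 9:57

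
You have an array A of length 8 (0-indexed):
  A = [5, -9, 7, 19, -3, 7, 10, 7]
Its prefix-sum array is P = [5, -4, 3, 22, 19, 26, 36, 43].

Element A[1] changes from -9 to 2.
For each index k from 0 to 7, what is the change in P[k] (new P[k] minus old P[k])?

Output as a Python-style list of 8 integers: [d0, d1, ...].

Element change: A[1] -9 -> 2, delta = 11
For k < 1: P[k] unchanged, delta_P[k] = 0
For k >= 1: P[k] shifts by exactly 11
Delta array: [0, 11, 11, 11, 11, 11, 11, 11]

Answer: [0, 11, 11, 11, 11, 11, 11, 11]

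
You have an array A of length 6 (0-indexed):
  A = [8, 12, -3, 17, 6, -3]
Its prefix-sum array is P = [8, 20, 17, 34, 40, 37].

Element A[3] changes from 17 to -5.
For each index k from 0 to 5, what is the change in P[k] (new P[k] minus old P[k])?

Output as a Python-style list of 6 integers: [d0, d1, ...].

Element change: A[3] 17 -> -5, delta = -22
For k < 3: P[k] unchanged, delta_P[k] = 0
For k >= 3: P[k] shifts by exactly -22
Delta array: [0, 0, 0, -22, -22, -22]

Answer: [0, 0, 0, -22, -22, -22]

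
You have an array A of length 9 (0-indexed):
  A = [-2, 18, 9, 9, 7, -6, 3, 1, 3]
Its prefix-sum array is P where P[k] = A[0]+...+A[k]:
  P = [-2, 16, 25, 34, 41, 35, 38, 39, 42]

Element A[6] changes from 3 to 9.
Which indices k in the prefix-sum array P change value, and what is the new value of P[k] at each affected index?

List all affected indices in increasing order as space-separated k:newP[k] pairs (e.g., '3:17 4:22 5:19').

Answer: 6:44 7:45 8:48

Derivation:
P[k] = A[0] + ... + A[k]
P[k] includes A[6] iff k >= 6
Affected indices: 6, 7, ..., 8; delta = 6
  P[6]: 38 + 6 = 44
  P[7]: 39 + 6 = 45
  P[8]: 42 + 6 = 48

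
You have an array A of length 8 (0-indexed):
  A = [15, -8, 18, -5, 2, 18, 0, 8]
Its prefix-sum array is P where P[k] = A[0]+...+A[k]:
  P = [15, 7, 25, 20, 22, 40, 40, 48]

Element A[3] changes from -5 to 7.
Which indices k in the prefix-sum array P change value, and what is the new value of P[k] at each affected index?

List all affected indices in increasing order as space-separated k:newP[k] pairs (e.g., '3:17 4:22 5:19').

Answer: 3:32 4:34 5:52 6:52 7:60

Derivation:
P[k] = A[0] + ... + A[k]
P[k] includes A[3] iff k >= 3
Affected indices: 3, 4, ..., 7; delta = 12
  P[3]: 20 + 12 = 32
  P[4]: 22 + 12 = 34
  P[5]: 40 + 12 = 52
  P[6]: 40 + 12 = 52
  P[7]: 48 + 12 = 60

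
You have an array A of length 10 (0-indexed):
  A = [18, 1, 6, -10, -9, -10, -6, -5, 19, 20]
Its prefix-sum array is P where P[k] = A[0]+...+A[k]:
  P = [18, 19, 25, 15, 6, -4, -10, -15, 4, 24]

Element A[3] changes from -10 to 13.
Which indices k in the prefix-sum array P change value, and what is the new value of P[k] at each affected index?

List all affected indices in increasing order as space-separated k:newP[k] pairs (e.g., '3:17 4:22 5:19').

P[k] = A[0] + ... + A[k]
P[k] includes A[3] iff k >= 3
Affected indices: 3, 4, ..., 9; delta = 23
  P[3]: 15 + 23 = 38
  P[4]: 6 + 23 = 29
  P[5]: -4 + 23 = 19
  P[6]: -10 + 23 = 13
  P[7]: -15 + 23 = 8
  P[8]: 4 + 23 = 27
  P[9]: 24 + 23 = 47

Answer: 3:38 4:29 5:19 6:13 7:8 8:27 9:47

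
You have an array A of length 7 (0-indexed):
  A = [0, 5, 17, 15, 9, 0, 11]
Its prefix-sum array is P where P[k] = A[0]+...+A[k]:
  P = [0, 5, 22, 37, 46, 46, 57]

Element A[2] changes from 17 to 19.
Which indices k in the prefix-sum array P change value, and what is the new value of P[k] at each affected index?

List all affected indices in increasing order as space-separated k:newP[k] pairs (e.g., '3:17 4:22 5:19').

Answer: 2:24 3:39 4:48 5:48 6:59

Derivation:
P[k] = A[0] + ... + A[k]
P[k] includes A[2] iff k >= 2
Affected indices: 2, 3, ..., 6; delta = 2
  P[2]: 22 + 2 = 24
  P[3]: 37 + 2 = 39
  P[4]: 46 + 2 = 48
  P[5]: 46 + 2 = 48
  P[6]: 57 + 2 = 59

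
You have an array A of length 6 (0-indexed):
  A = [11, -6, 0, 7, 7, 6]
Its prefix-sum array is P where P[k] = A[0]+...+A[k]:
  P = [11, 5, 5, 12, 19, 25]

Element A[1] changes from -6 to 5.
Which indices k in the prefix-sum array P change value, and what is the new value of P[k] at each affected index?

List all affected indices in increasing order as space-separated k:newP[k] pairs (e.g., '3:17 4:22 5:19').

Answer: 1:16 2:16 3:23 4:30 5:36

Derivation:
P[k] = A[0] + ... + A[k]
P[k] includes A[1] iff k >= 1
Affected indices: 1, 2, ..., 5; delta = 11
  P[1]: 5 + 11 = 16
  P[2]: 5 + 11 = 16
  P[3]: 12 + 11 = 23
  P[4]: 19 + 11 = 30
  P[5]: 25 + 11 = 36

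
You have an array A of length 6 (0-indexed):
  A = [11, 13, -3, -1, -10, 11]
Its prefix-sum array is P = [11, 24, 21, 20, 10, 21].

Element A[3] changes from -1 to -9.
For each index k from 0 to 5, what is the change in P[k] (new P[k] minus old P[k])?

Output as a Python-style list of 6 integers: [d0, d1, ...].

Element change: A[3] -1 -> -9, delta = -8
For k < 3: P[k] unchanged, delta_P[k] = 0
For k >= 3: P[k] shifts by exactly -8
Delta array: [0, 0, 0, -8, -8, -8]

Answer: [0, 0, 0, -8, -8, -8]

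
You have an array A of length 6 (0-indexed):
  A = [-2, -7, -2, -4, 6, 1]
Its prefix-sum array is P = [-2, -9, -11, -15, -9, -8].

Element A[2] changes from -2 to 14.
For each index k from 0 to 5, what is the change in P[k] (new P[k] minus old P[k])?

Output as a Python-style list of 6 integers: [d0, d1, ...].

Element change: A[2] -2 -> 14, delta = 16
For k < 2: P[k] unchanged, delta_P[k] = 0
For k >= 2: P[k] shifts by exactly 16
Delta array: [0, 0, 16, 16, 16, 16]

Answer: [0, 0, 16, 16, 16, 16]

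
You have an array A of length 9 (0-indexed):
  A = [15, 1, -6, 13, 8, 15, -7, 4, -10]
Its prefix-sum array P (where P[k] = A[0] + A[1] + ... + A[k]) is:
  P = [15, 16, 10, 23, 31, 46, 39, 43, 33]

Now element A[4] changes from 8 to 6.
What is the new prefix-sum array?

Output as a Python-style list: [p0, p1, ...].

Change: A[4] 8 -> 6, delta = -2
P[k] for k < 4: unchanged (A[4] not included)
P[k] for k >= 4: shift by delta = -2
  P[0] = 15 + 0 = 15
  P[1] = 16 + 0 = 16
  P[2] = 10 + 0 = 10
  P[3] = 23 + 0 = 23
  P[4] = 31 + -2 = 29
  P[5] = 46 + -2 = 44
  P[6] = 39 + -2 = 37
  P[7] = 43 + -2 = 41
  P[8] = 33 + -2 = 31

Answer: [15, 16, 10, 23, 29, 44, 37, 41, 31]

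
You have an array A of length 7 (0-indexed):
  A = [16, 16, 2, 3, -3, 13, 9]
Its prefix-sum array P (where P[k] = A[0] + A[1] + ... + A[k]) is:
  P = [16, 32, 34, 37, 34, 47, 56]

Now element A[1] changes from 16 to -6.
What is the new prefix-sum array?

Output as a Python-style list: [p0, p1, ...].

Answer: [16, 10, 12, 15, 12, 25, 34]

Derivation:
Change: A[1] 16 -> -6, delta = -22
P[k] for k < 1: unchanged (A[1] not included)
P[k] for k >= 1: shift by delta = -22
  P[0] = 16 + 0 = 16
  P[1] = 32 + -22 = 10
  P[2] = 34 + -22 = 12
  P[3] = 37 + -22 = 15
  P[4] = 34 + -22 = 12
  P[5] = 47 + -22 = 25
  P[6] = 56 + -22 = 34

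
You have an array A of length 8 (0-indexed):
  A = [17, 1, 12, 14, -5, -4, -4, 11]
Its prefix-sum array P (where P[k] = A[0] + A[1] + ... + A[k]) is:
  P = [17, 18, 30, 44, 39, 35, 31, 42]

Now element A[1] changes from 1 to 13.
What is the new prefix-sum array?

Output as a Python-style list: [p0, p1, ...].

Answer: [17, 30, 42, 56, 51, 47, 43, 54]

Derivation:
Change: A[1] 1 -> 13, delta = 12
P[k] for k < 1: unchanged (A[1] not included)
P[k] for k >= 1: shift by delta = 12
  P[0] = 17 + 0 = 17
  P[1] = 18 + 12 = 30
  P[2] = 30 + 12 = 42
  P[3] = 44 + 12 = 56
  P[4] = 39 + 12 = 51
  P[5] = 35 + 12 = 47
  P[6] = 31 + 12 = 43
  P[7] = 42 + 12 = 54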